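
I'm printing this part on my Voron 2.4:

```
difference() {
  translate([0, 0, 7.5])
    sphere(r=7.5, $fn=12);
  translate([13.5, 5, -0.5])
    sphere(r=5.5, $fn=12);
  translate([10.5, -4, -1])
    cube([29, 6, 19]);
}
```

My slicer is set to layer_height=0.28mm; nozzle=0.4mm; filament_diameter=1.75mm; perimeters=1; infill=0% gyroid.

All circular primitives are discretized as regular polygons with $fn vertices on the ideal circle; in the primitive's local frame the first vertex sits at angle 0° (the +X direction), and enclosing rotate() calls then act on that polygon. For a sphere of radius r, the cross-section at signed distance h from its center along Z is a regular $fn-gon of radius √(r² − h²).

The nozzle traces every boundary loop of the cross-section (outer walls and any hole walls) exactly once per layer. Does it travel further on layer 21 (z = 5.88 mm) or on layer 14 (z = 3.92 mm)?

layer 21 (z = 5.88 mm)

Layer 21 (z = 5.88): the r=7.5 sphere contributes a regular 12-gon of circumradius √(7.5²−1.62²) = 7.323 (perimeter = 2·12·7.323·sin(180°/12) = 45.49 mm); the sphere at (13.5, 5) is not intersected at this z (|z−center|=6.380 > r=5.5); the cube at (10.5, -4) (footprint 29×6) is included at this height (perimeter 70.00 mm); After the difference (first − rest): starting from the r=7.5 sphere, the 29×6 cube at (10.5, -4) misses the remaining region (no effect) — boundary = 45.49 mm. So its perimeter = 45.49 mm. Layer 14 (z = 3.92): the r=7.5 sphere contributes a regular 12-gon of circumradius √(7.5²−3.58²) = 6.590 (perimeter = 2·12·6.590·sin(180°/12) = 40.94 mm); the sphere at (13.5, 5): section is a regular 12-gon, circumradius = √(r²−h²) = √(5.5²−4.42²) = 3.273 (perimeter = 2·12·3.273·sin(180°/12) = 20.33 mm); the cube at (10.5, -4) is present — its section is the full 29×6 rectangle (perimeter 70.00 mm); Taking the first minus the rest: starting from the r=7.5 sphere, the r=5.5 sphere at (13.5, 5) misses the remaining region (no effect); the 29×6 cube at (10.5, -4) misses the remaining region (no effect) — boundary = 40.94 mm. So its perimeter = 40.94 mm. Layer 21 is larger (45.49 vs 40.94 mm).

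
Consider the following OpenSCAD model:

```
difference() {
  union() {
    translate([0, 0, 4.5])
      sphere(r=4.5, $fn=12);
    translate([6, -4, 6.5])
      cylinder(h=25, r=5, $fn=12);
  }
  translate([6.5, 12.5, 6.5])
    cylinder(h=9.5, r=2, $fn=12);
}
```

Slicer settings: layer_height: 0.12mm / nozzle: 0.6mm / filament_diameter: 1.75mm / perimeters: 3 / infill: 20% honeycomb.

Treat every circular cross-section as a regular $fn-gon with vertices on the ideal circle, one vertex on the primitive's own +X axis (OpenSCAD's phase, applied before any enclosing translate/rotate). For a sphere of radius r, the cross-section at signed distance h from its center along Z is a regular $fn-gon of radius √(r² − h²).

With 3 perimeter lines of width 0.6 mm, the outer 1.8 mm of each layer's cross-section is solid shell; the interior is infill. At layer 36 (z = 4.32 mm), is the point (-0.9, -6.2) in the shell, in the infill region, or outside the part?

At z = 4.32 mm: the sphere: section is a regular 12-gon, circumradius = √(r²−h²) = √(4.5²−0.18²) = 4.496; the cylinder at (6, -4) is absent (z outside [6.5, 31.5]); Merging all regions: only the r=4.5 sphere is present, so the union is just that shape — 1 connected region; the cylinder at (6.5, 12.5) does not reach this height (z outside [6.5, 16]); Subtracting the remaining from the first: none of the subtracted shapes is present at this height, so the result so far is unchanged — 1 connected region. Overall, the cross-section is a single solid region. The nearest boundary edge runs (-2.25, -3.89)→(-0.00, -4.50); distance from the point to it = 1.88 mm. The point is not inside any of the regions above, so it lies outside the cross-section (1.88 mm from the nearest boundary).

outside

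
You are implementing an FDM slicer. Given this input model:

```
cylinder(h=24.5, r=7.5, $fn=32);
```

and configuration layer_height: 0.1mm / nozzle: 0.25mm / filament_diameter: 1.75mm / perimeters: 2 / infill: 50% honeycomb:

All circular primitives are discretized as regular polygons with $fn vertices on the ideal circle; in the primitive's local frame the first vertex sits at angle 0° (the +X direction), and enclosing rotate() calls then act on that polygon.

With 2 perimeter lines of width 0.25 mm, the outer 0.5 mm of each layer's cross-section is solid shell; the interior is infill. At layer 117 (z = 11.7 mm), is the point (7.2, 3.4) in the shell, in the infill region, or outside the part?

outside

At z = 11.7 mm: the cylinder: section is a regular 32-gon, circumradius r=7.5. Overall, the cross-section is a single solid region. The nearest boundary edge runs (6.93, 2.87)→(6.24, 4.17); distance from the point to it = 0.49 mm. The point is not inside any of the regions above, so it lies outside the cross-section (0.49 mm from the nearest boundary).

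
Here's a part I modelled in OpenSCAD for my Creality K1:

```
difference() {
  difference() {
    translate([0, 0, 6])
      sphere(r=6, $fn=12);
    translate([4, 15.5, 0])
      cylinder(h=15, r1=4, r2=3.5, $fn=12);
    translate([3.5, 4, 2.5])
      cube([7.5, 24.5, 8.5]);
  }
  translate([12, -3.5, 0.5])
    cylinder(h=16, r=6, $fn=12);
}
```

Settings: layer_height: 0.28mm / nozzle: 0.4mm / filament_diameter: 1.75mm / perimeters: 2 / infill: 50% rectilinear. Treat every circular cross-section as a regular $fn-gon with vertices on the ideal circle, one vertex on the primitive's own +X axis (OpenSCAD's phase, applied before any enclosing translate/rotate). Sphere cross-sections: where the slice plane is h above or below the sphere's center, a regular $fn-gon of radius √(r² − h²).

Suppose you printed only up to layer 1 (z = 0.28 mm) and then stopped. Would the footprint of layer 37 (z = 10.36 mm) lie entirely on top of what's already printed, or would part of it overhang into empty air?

Compare the two slices. At z = 0.28: the sphere: section is a regular 12-gon, circumradius = √(r²−h²) = √(6²−5.72²) = 1.812 (area = (12/2)·1.812²·sin(360°/12) = 9.84 mm²); the cone at (4, 15.5) contributes a regular 12-gon of circumradius 3.991 (interpolated between r1=4 and r2=3.5 at t=0.019) (area = (12/2)·3.991²·sin(360°/12) = 47.78 mm²); the cube at (3.5, 4) does not reach this height (z outside [2.5, 11]); Taking the first minus the rest: starting from the r=6 sphere (9.84 mm²), the cone at (4, 15.5) misses the remaining region (no effect) — area = 9.84 mm²; the cylinder at (12, -3.5) does not reach this height (z outside [0.5, 16.5]); After the difference (first − rest): none of the subtracted shapes is present at this height, so the result so far is unchanged — area = 9.84 mm². At z = 10.36: the sphere: section is a regular 12-gon, circumradius = √(r²−h²) = √(6²−4.36²) = 4.122 (area = (12/2)·4.122²·sin(360°/12) = 50.97 mm²); the cone at (4, 15.5) contributes a regular 12-gon of circumradius 3.655 (interpolated between r1=4 and r2=3.5 at t=0.691) (area = (12/2)·3.655²·sin(360°/12) = 40.07 mm²); the cube at (3.5, 4) is present — its section is the full 7.5×24.5 rectangle (area 183.75 mm²); Subtracting the remaining from the first: starting from the r=6 sphere (50.97 mm²), the cone at (4, 15.5) misses the remaining region (no effect); the 7.5×24.5 cube at (3.5, 4) misses the remaining region (no effect) — area = 50.97 mm²; the cylinder at (12, -3.5): section is a regular 12-gon, circumradius r=6 (area = (12/2)·6.000²·sin(360°/12) = 108.00 mm²); Taking the first minus the rest: starting from that combined region (50.97 mm²), the r=6 cylinder at (12, -3.5) misses the remaining region (no effect) — area = 50.97 mm². Checking containment: at z = 10.36 the cross-section extends beyond the z = 0.28 cross-section by about 41.13 mm².

part overhangs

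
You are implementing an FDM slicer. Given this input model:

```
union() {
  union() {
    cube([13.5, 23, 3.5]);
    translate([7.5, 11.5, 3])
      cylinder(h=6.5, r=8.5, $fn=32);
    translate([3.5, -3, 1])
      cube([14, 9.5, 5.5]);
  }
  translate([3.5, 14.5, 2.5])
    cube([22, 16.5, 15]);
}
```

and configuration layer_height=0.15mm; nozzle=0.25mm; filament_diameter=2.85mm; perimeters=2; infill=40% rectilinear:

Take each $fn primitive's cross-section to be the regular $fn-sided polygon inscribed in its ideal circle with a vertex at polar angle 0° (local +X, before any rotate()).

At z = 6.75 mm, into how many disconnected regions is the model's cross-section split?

1

At z = 6.75 mm: the cube is absent (z outside [0, 3.5]); the cylinder at (7.5, 11.5): section is a regular 32-gon, circumradius r=8.5; the cube at (3.5, -3) is not intersected at this z (z outside [1, 6.5]); Taking the union: only the r=8.5 cylinder at (7.5, 11.5) is present, so the union is just that shape — 1 connected region; the cube at (3.5, 14.5) (footprint 22×16.5) is included at this height; Taking the union: the regions partially overlap (shared area 52.09 mm²), so overlapping operands fuse into one piece — 1 connected region. The result has 1 disconnected region.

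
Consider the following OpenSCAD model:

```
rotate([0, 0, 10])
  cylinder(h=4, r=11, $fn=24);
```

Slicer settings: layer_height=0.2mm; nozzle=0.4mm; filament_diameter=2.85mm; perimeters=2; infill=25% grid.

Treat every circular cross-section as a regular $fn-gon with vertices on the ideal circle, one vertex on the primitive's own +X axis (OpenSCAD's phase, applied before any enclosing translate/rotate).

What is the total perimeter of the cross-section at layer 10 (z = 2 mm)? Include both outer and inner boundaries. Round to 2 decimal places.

68.92 mm

At z = 2 mm: the r=11 cylinder contributes a regular 24-gon of circumradius 11 (perimeter = 2·24·11.000·sin(180°/24) = 68.92 mm); (whole slice rotated 10° about Z — lengths, areas and connectivity unchanged). Overall, the cross-section is a single solid region. Total boundary length (outer) = 68.92 mm.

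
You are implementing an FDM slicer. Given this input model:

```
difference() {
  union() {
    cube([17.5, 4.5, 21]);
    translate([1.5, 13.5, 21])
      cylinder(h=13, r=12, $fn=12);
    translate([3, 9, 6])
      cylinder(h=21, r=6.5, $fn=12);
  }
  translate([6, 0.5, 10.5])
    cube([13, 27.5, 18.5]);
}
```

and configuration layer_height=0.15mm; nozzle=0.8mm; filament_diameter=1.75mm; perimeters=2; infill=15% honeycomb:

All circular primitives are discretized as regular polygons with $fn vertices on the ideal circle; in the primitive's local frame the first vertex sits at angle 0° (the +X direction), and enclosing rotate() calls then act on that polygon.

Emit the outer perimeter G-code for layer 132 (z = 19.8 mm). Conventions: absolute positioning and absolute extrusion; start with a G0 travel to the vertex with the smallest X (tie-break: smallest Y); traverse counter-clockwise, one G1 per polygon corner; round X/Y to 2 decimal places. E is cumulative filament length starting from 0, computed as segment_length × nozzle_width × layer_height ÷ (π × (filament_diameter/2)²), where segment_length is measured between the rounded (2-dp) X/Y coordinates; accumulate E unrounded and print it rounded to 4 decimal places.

At z = 19.8 mm: the 17.5×4.5 cube contributes its full rectangle; the cylinder at (1.5, 13.5) is not intersected at this z (z outside [21, 34]); the cylinder at (3, 9): section is a regular 12-gon, circumradius r=6.5; Combining (union): the regions partially overlap (shared area 10.52 mm²), so overlapping operands fuse into one piece — 1 connected region; the cube at (6, 0.5) (footprint 13×27.5) is included at this height; Taking the first minus the rest: starting from that combined region, the 13×27.5 cube at (6, 0.5) partially overlaps it — only the 71.86 mm² overlap (of its 357.50 mm²) is removed, clipping the outline — 1 connected region. The outline is a single polygon with 12 vertices. Extrusion per mm of travel: 0.8 × 0.15 / (π × 0.875²) = 0.049890. Accumulating E over each segment gives final E = 3.3521.

G0 X-3.50 Y9.00 Z19.80
G1 X-2.63 Y5.75 E0.1679
G1 X-0.25 Y3.37 E0.3358
G1 X0.00 Y3.30 E0.3487
G1 X0.00 Y0.00 E0.5134
G1 X17.50 Y0.00 E1.3864
G1 X17.50 Y0.50 E1.4114
G1 X6.00 Y0.50 E1.9851
G1 X6.00 Y14.70 E2.6936
G1 X3.00 Y15.50 E2.8485
G1 X-0.25 Y14.63 E3.0163
G1 X-2.63 Y12.25 E3.1842
G1 X-3.50 Y9.00 E3.3521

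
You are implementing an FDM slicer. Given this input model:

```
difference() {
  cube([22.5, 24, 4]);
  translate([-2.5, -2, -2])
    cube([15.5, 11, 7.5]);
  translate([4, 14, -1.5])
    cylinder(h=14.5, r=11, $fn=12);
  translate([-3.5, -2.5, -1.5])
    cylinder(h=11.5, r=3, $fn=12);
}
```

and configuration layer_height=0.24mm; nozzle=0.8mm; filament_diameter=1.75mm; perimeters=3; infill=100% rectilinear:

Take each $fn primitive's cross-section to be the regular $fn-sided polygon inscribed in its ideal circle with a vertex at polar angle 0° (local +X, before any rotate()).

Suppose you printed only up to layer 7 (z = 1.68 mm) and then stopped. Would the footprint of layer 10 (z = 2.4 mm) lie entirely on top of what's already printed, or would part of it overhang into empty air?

entirely on top

Compare the two slices. At z = 1.68: the cube is present — its section is the full 22.5×24 rectangle (area 540.00 mm²); the cube at (-2.5, -2) (footprint 15.5×11) is included at this height (area 170.50 mm²); the cylinder at (4, 14): section is a regular 12-gon, circumradius r=11 (area = (12/2)·11.000²·sin(360°/12) = 363.00 mm²); the r=3 cylinder at (-3.5, -2.5) gives a regular 12-gon of circumradius 3 (constant along its height) (area = (12/2)·3.000²·sin(360°/12) = 27.00 mm²); After the difference (first − rest): starting from the 22.5×24 cube (540.00 mm²), the 15.5×11 cube at (-2.5, -2) partially overlaps it — only the 117.00 mm² overlap (of its 170.50 mm²) is removed, clipping the outline; the r=11 cylinder at (4, 14) partially overlaps it — only the 200.96 mm² overlap (of its 363.00 mm²) is removed, clipping the outline; the r=3 cylinder at (-3.5, -2.5) misses the remaining region (no effect) — area = 222.04 mm². At z = 2.4: the 22.5×24 cube contributes its full rectangle (area 540.00 mm²); the cube at (-2.5, -2) is present — its section is the full 15.5×11 rectangle (area 170.50 mm²); the cylinder at (4, 14): section is a regular 12-gon, circumradius r=11 (area = (12/2)·11.000²·sin(360°/12) = 363.00 mm²); the cylinder at (-3.5, -2.5): section is a regular 12-gon, circumradius r=3 (area = (12/2)·3.000²·sin(360°/12) = 27.00 mm²); After the difference (first − rest): starting from the 22.5×24 cube (540.00 mm²), the 15.5×11 cube at (-2.5, -2) partially overlaps it — only the 117.00 mm² overlap (of its 170.50 mm²) is removed, clipping the outline; the r=11 cylinder at (4, 14) partially overlaps it — only the 200.96 mm² overlap (of its 363.00 mm²) is removed, clipping the outline; the r=3 cylinder at (-3.5, -2.5) misses the remaining region (no effect) — area = 222.04 mm². Checking containment: the cross-section at z = 2.4 is a subset of the cross-section at z = 1.68.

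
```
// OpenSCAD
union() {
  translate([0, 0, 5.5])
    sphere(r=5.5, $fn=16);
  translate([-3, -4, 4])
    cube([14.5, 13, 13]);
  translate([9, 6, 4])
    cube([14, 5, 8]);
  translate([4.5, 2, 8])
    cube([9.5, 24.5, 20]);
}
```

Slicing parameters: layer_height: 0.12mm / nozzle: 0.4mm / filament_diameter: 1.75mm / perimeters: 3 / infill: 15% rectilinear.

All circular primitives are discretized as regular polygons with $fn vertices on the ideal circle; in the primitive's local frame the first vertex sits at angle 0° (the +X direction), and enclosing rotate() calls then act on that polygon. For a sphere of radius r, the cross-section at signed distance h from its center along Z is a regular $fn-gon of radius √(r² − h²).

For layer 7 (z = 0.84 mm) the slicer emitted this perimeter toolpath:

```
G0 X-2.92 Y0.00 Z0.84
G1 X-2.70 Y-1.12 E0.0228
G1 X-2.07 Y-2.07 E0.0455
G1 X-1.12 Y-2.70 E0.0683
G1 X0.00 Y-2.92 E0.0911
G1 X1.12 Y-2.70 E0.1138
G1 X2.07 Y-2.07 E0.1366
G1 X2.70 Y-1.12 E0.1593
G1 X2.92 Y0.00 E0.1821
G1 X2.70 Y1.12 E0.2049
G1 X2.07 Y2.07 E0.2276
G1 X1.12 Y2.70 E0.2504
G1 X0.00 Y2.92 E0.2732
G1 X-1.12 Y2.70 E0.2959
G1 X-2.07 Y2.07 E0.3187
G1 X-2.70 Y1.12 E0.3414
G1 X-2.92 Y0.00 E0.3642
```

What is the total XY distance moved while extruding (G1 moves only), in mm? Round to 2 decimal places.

Sum the Euclidean lengths of each G1 segment: total = 18.25 mm.

18.25 mm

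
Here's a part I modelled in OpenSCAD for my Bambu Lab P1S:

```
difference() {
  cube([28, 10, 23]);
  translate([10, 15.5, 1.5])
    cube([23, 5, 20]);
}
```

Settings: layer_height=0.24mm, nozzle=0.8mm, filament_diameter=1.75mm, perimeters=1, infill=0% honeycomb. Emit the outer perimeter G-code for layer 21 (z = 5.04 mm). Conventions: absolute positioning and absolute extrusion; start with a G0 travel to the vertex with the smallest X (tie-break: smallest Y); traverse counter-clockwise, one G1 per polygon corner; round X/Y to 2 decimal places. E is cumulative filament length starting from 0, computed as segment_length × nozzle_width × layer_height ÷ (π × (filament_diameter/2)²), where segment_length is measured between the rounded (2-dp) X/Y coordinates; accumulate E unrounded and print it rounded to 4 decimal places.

At z = 5.04 mm: the cube (footprint 28×10) is included at this height; the cube at (10, 15.5) is present — its section is the full 23×5 rectangle; Subtracting the remaining from the first: starting from the 28×10 cube, the 23×5 cube at (10, 15.5) misses the remaining region (no effect) — 1 connected region. The outline is a single polygon with 4 vertices. Extrusion per mm of travel: 0.8 × 0.24 / (π × 0.875²) = 0.079824. Accumulating E over each segment gives final E = 6.0666.

G0 X0.00 Y0.00 Z5.04
G1 X28.00 Y0.00 E2.2351
G1 X28.00 Y10.00 E3.0333
G1 X0.00 Y10.00 E5.2684
G1 X0.00 Y0.00 E6.0666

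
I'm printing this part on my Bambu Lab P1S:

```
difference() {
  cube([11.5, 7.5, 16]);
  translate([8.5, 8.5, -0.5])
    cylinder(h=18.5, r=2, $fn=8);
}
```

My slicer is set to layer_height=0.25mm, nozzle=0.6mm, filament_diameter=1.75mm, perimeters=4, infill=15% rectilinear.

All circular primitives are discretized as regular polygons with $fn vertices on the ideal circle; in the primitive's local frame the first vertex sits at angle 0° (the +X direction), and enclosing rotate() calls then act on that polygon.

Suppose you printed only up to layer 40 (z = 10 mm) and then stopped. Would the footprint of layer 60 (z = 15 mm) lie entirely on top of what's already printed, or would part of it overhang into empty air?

Compare the two slices. At z = 10: the 11.5×7.5 cube contributes its full rectangle (area 86.25 mm²); the r=2 cylinder at (8.5, 8.5) contributes a regular 8-gon of circumradius 2 (area = (8/2)·2.000²·sin(360°/8) = 11.31 mm²); Taking the first minus the rest: starting from the 11.5×7.5 cube (86.25 mm²), the r=2 cylinder at (8.5, 8.5) partially overlaps it — only the 2.07 mm² overlap (of its 11.31 mm²) is removed, clipping the outline — area = 84.18 mm². At z = 15: the cube (footprint 11.5×7.5) is included at this height (area 86.25 mm²); the r=2 cylinder at (8.5, 8.5) gives a regular 8-gon of circumradius 2 (constant along its height) (area = (8/2)·2.000²·sin(360°/8) = 11.31 mm²); Subtracting the remaining from the first: starting from the 11.5×7.5 cube (86.25 mm²), the r=2 cylinder at (8.5, 8.5) partially overlaps it — only the 2.07 mm² overlap (of its 11.31 mm²) is removed, clipping the outline — area = 84.18 mm². Checking containment: the cross-section at z = 15 is a subset of the cross-section at z = 10.

entirely on top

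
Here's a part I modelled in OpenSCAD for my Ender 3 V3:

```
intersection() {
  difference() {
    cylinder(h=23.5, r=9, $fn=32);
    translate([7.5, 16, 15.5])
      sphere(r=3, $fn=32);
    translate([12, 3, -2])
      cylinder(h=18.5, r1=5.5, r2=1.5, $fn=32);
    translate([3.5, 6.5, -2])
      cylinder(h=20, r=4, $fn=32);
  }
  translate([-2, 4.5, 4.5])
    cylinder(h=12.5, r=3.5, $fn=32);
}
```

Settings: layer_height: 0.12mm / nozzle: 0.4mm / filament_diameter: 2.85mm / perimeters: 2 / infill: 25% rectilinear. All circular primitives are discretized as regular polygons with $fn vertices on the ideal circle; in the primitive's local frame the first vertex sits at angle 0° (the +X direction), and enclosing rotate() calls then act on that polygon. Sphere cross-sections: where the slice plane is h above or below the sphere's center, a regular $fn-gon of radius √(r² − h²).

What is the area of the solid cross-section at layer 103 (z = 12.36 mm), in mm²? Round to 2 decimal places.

33.10 mm²

At z = 12.36 mm: the r=9 cylinder gives a regular 32-gon of circumradius 9 (constant along its height) (area = (32/2)·9.000²·sin(360°/32) = 252.84 mm²); the sphere at (7.5, 16) does not reach this height (|z−center|=3.140 > r=3); the cone at (12, 3) (r1=5.5→r2=1.5) has section circumradius 2.395 here — a regular 32-gon (area = (32/2)·2.395²·sin(360°/32) = 17.91 mm²); the r=4 cylinder at (3.5, 6.5) contributes a regular 32-gon of circumradius 4 (area = (32/2)·4.000²·sin(360°/32) = 49.94 mm²); Subtracting the remaining from the first: starting from the r=9 cylinder (252.84 mm²), the cone at (12, 3) misses the remaining region (no effect); the r=4 cylinder at (3.5, 6.5) partially overlaps it — only the 35.18 mm² overlap (of its 49.94 mm²) is removed, clipping the outline — area = 217.66 mm²; the cylinder at (-2, 4.5): section is a regular 32-gon, circumradius r=3.5 (area = (32/2)·3.500²·sin(360°/32) = 38.24 mm²); Keeping only the common overlap: the r=3.5 cylinder at (-2, 4.5) partially overlaps the result so far; clipping to the common part keeps 33.10 mm² — area = 33.10 mm². Overall, the cross-section is a single solid region. Net area = 33.10 mm².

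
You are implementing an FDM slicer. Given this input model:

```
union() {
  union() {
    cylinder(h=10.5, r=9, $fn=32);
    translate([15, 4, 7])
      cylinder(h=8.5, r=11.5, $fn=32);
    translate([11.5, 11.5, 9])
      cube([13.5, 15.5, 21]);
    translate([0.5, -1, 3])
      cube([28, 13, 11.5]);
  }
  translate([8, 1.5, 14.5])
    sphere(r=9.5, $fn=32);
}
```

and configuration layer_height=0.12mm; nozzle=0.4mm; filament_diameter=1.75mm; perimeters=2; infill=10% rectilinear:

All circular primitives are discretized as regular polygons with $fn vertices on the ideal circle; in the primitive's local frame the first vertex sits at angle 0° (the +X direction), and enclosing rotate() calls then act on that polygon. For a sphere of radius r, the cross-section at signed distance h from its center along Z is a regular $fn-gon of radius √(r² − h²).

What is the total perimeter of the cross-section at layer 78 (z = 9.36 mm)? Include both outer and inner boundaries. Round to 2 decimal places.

At z = 9.36 mm: the cylinder: section is a regular 32-gon, circumradius r=9 (perimeter = 2·32·9.000·sin(180°/32) = 56.46 mm); the r=11.5 cylinder at (15, 4) gives a regular 32-gon of circumradius 11.5 (constant along its height) (perimeter = 2·32·11.500·sin(180°/32) = 72.14 mm); the 13.5×15.5 cube at (11.5, 11.5) contributes its full rectangle (perimeter 58.00 mm); the cube at (0.5, -1) is present — its section is the full 28×13 rectangle (perimeter 82.00 mm); Taking the union: the regions partially overlap (shared area 392.43 mm²), so the edge portions inside another operand are dropped and the merged outline is re-measured after clipping — boundary = 133.96 mm; the r=9.5 sphere at (8, 1.5) contributes a regular 32-gon of circumradius √(9.5²−5.14²) = 7.989 (perimeter = 2·32·7.989·sin(180°/32) = 50.12 mm); Taking the union: the regions partially overlap (shared area 196.37 mm²), so the edge portions inside another operand are dropped and the merged outline is re-measured after clipping — boundary = 132.75 mm. Overall, the cross-section is a single solid region. Total boundary length (outer) = 132.75 mm.

132.75 mm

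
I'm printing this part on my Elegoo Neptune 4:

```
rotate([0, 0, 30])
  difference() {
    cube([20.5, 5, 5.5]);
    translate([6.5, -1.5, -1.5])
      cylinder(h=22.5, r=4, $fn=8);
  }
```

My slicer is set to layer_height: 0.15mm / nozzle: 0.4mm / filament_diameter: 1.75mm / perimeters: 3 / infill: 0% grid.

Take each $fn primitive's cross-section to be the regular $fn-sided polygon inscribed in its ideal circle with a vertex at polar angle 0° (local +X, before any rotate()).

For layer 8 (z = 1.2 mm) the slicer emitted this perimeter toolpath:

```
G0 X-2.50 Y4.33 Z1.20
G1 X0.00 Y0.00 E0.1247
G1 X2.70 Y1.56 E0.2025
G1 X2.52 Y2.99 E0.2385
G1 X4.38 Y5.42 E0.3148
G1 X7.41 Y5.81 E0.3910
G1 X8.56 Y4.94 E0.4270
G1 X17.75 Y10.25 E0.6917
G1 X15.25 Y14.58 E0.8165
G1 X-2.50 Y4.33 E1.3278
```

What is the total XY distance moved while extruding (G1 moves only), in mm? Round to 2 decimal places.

53.23 mm

Sum the Euclidean lengths of each G1 segment: total = 53.23 mm.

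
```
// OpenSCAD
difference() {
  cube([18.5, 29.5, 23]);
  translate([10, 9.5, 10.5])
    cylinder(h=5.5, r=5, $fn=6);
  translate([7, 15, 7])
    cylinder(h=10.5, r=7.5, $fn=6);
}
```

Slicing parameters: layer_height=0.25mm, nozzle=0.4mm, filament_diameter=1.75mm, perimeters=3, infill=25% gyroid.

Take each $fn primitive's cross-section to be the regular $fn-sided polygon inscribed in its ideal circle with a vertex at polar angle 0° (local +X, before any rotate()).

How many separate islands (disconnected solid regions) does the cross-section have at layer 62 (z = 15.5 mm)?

At z = 15.5 mm: the cube (footprint 18.5×29.5) is included at this height; the r=5 cylinder at (10, 9.5) contributes a regular 6-gon of circumradius 5; the cylinder at (7, 15): section is a regular 6-gon, circumradius r=7.5; Subtracting the remaining from the first: starting from the 18.5×29.5 cube, the r=5 cylinder at (10, 9.5) lies wholly inside it (removes its full 64.95 mm² and its 30.00 mm outline becomes a hole wall); the r=7.5 cylinder at (7, 15) partially overlaps it — only the 113.36 mm² overlap (of its 146.14 mm²) is removed, clipping the outline — 1 connected region. Overall, the cross-section is a single solid region. Island count = 1.

1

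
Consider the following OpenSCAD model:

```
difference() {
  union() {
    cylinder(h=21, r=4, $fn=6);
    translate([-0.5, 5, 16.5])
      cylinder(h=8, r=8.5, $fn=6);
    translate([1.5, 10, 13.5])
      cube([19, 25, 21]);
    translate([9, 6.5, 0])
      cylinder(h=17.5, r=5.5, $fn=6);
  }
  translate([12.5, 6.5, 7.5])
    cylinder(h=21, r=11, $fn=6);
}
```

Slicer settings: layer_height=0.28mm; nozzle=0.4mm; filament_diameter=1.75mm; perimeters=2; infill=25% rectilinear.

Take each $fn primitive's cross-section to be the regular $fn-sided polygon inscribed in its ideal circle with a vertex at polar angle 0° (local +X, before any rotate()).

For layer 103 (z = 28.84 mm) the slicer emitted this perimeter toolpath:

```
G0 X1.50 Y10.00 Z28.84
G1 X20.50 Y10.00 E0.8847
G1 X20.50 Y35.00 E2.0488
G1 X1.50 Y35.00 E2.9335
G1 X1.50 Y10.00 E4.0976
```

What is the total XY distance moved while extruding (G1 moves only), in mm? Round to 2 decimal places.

88.00 mm

Sum the Euclidean lengths of each G1 segment: total = 88.00 mm.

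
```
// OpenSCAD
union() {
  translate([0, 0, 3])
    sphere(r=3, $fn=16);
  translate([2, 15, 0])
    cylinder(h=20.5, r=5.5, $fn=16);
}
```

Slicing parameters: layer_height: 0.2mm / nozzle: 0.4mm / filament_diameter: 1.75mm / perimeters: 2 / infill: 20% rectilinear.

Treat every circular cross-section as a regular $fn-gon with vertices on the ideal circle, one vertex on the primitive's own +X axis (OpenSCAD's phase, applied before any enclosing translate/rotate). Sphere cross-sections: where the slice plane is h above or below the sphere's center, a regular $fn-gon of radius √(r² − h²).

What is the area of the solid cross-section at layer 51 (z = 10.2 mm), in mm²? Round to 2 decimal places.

92.61 mm²

At z = 10.2 mm: the sphere is absent (|z−center|=7.200 > r=3); the r=5.5 cylinder at (2, 15) gives a regular 16-gon of circumradius 5.5 (constant along its height) (area = (16/2)·5.500²·sin(360°/16) = 92.61 mm²); Taking the union: only the r=5.5 cylinder at (2, 15) is present, so the union is just that shape — area = 92.61 mm². Overall, the cross-section is a single solid region. Net area = 92.61 mm².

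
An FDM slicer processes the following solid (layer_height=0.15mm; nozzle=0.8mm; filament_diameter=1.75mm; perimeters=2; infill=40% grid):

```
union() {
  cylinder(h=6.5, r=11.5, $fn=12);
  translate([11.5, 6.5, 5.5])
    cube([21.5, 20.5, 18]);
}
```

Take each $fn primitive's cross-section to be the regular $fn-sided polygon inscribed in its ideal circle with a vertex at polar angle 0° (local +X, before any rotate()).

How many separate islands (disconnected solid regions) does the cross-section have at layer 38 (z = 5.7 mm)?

At z = 5.7 mm: the r=11.5 cylinder contributes a regular 12-gon of circumradius 11.5; the cube at (11.5, 6.5) is present — its section is the full 21.5×20.5 rectangle; Combining (union): the 2 present regions are separate (no shared area or edge), so areas and boundary lengths simply add and each stays a separate island — 2 connected regions. Overall, the cross-section has 2 separate islands. Island count = 2.

2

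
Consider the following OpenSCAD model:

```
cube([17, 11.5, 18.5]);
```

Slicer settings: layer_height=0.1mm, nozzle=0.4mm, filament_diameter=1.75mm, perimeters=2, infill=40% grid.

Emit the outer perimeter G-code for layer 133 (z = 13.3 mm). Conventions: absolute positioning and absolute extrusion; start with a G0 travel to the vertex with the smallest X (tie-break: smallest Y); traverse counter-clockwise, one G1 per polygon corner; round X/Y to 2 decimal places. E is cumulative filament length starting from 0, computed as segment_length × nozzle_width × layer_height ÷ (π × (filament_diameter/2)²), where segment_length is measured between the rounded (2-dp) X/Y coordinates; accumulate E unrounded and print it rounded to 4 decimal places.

G0 X0.00 Y0.00 Z13.30
G1 X17.00 Y0.00 E0.2827
G1 X17.00 Y11.50 E0.4740
G1 X0.00 Y11.50 E0.7567
G1 X0.00 Y0.00 E0.9479

At z = 13.3 mm: the cube (footprint 17×11.5) is included at this height. The outline is a single polygon with 4 vertices. Extrusion per mm of travel: 0.4 × 0.1 / (π × 0.875²) = 0.016630. Accumulating E over each segment gives final E = 0.9479.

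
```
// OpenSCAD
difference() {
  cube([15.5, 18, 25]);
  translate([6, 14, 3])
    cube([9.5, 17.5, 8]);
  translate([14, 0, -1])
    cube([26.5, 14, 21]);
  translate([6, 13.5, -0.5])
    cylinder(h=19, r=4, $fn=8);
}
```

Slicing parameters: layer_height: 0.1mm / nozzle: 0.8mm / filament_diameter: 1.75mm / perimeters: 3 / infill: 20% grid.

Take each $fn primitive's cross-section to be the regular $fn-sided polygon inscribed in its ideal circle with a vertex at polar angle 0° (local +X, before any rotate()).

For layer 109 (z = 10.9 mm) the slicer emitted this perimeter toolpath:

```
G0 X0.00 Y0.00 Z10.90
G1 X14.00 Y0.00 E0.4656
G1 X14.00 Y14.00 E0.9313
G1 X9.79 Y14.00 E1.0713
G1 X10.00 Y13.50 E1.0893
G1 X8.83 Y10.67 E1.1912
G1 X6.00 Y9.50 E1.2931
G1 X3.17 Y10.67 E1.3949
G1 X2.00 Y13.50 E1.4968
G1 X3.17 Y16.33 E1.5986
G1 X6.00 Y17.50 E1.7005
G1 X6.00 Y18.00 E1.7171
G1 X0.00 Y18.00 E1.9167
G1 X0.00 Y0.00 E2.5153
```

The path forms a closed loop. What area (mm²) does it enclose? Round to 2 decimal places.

Apply the shoelace formula to the sequence of (X, Y) vertices; enclosed area = 184.09 mm².

184.09 mm²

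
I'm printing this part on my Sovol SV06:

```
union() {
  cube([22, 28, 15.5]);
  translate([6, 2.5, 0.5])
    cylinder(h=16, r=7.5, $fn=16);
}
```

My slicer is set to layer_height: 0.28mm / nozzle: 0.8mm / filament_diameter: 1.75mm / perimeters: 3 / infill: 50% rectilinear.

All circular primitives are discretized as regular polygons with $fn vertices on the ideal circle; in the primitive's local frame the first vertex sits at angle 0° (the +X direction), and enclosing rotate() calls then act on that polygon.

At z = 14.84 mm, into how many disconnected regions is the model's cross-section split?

At z = 14.84 mm: the 22×28 cube contributes its full rectangle; the cylinder at (6, 2.5): section is a regular 16-gon, circumradius r=7.5; Merging all regions: the regions partially overlap (shared area 115.10 mm²), so overlapping operands fuse into one piece — 1 connected region. The result has 1 disconnected region.

1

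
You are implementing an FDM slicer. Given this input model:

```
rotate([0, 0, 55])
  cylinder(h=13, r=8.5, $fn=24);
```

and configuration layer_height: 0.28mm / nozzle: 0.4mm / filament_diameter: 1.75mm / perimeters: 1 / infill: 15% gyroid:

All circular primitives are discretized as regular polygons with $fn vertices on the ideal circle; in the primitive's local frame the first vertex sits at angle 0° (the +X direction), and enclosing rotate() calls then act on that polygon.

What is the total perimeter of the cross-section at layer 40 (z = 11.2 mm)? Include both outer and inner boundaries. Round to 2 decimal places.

At z = 11.2 mm: the cylinder: section is a regular 24-gon, circumradius r=8.5 (perimeter = 2·24·8.500·sin(180°/24) = 53.25 mm); (rotated 55° about Z; rotation is an isometry so areas/perimeters/island counts are preserved). Overall, the cross-section is a single solid region. Total boundary length (outer) = 53.25 mm.

53.25 mm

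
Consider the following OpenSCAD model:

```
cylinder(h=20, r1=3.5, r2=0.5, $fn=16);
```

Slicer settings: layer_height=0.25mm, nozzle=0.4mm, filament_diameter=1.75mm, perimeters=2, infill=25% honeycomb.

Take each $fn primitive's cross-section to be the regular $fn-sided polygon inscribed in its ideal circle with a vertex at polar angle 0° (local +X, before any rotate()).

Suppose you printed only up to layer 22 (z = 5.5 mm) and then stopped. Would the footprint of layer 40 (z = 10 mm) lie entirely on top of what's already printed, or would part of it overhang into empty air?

entirely on top

Compare the two slices. At z = 5.5: the cone contributes a regular 16-gon of circumradius 2.675 (interpolated between r1=3.5 and r2=0.5 at t=0.275) (area = (16/2)·2.675²·sin(360°/16) = 21.91 mm²). At z = 10: the cone: at t=0.500 of its height the radius interpolates to r₁+(r₂−r₁)t = 2.000, giving a regular 16-gon of that circumradius (area = (16/2)·2.000²·sin(360°/16) = 12.25 mm²). Checking containment: the cross-section at z = 10 is a subset of the cross-section at z = 5.5.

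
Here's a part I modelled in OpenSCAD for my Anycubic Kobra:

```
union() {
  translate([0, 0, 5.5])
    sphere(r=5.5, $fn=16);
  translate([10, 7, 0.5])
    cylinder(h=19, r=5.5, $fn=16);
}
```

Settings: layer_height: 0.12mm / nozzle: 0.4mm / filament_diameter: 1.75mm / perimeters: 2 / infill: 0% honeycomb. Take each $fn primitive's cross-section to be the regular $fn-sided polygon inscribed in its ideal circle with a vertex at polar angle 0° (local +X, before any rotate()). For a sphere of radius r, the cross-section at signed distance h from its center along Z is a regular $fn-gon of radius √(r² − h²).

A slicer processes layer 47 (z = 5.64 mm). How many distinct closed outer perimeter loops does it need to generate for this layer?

2

At z = 5.64 mm: the r=5.5 sphere slices to a regular 16-gon of circumradius 5.498 (√(r²−h²) with h=0.14 from center); the r=5.5 cylinder at (10, 7) contributes a regular 16-gon of circumradius 5.5; Combining (union): the 2 present regions are separate (no shared area or edge), so areas and boundary lengths simply add and each stays a separate island — 2 connected regions. The result has 2 disconnected regions.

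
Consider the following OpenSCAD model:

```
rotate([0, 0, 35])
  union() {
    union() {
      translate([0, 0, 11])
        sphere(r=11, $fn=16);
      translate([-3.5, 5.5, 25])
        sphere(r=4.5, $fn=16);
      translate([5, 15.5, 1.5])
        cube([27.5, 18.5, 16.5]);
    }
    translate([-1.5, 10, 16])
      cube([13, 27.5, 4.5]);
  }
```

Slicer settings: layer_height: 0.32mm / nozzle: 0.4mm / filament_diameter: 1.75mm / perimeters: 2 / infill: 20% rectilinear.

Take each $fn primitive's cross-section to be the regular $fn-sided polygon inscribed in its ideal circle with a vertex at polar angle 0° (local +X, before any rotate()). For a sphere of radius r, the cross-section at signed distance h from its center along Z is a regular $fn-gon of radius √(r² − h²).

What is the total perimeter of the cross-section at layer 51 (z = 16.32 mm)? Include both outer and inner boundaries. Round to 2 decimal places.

At z = 16.32 mm: the r=11 sphere contributes a regular 16-gon of circumradius √(11²−5.32²) = 9.628 (perimeter = 2·16·9.628·sin(180°/16) = 60.11 mm); the sphere at (-3.5, 5.5) does not reach this height (|z−center|=8.680 > r=4.5); the 27.5×18.5 cube at (5, 15.5) contributes its full rectangle (perimeter 92.00 mm); Taking the union: the 2 present regions are separate (no shared area or edge), so areas and boundary lengths simply add and each stays a separate island — boundary = 152.11 mm; the 13×27.5 cube at (-1.5, 10) contributes its full rectangle (perimeter 81.00 mm); Combining (union): the regions partially overlap (shared area 120.25 mm²), so the edge portions inside another operand are dropped and the merged outline is re-measured after clipping — boundary = 183.11 mm; (rotated 35° about Z; rotation is an isometry so areas/perimeters/island counts are preserved). Overall, the cross-section has 2 separate islands. Total boundary length (outer) = 183.11 mm.

183.11 mm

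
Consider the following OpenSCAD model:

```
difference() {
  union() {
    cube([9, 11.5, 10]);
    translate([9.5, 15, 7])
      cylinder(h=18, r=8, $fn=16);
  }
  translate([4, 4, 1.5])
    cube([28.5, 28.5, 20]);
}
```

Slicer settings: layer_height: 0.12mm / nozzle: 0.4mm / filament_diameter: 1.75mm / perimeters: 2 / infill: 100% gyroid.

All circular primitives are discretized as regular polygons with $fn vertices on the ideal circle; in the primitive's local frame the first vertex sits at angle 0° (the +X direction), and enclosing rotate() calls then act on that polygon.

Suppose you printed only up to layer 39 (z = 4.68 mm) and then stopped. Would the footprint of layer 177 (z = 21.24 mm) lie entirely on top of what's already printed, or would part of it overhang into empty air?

part overhangs

Compare the two slices. At z = 4.68: the 9×11.5 cube contributes its full rectangle (area 103.50 mm²); the cylinder at (9.5, 15) does not reach this height (z outside [7, 25]); Combining (union): only the 9×11.5 cube is present, so the union is just that shape — area = 103.50 mm²; the cube at (4, 4) (footprint 28.5×28.5) is included at this height (area 812.25 mm²); After the difference (first − rest): starting from that combined region (103.50 mm²), the 28.5×28.5 cube at (4, 4) partially overlaps it — only the 37.50 mm² overlap (of its 812.25 mm²) is removed, clipping the outline — area = 66.00 mm². At z = 21.24: the cube is absent (z outside [0, 10]); the r=8 cylinder at (9.5, 15) gives a regular 16-gon of circumradius 8 (constant along its height) (area = (16/2)·8.000²·sin(360°/16) = 195.93 mm²); Combining (union): only the r=8 cylinder at (9.5, 15) is present, so the union is just that shape — area = 195.93 mm²; the 28.5×28.5 cube at (4, 4) contributes its full rectangle (area 812.25 mm²); After the difference (first − rest): starting from that combined region (195.93 mm²), the 28.5×28.5 cube at (4, 4) partially overlaps it — only the 177.16 mm² overlap (of its 812.25 mm²) is removed, clipping the outline — area = 18.77 mm². Checking containment: at z = 21.24 the cross-section extends beyond the z = 4.68 cross-section by about 16.87 mm².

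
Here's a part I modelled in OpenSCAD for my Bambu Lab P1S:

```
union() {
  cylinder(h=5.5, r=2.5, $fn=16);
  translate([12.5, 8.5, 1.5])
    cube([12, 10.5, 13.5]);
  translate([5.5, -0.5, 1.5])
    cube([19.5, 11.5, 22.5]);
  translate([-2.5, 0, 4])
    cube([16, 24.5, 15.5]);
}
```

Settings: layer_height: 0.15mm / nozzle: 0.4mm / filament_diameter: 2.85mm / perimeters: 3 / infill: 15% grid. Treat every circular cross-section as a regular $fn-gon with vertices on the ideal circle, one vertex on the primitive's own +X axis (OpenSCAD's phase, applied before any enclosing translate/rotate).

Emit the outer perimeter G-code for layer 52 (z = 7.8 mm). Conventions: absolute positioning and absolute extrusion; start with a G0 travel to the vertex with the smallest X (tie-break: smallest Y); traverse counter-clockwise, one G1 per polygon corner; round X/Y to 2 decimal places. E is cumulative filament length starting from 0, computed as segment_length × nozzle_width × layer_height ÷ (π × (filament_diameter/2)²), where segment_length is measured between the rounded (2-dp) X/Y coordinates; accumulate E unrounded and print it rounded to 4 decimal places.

G0 X-2.50 Y0.00 Z7.80
G1 X5.50 Y0.00 E0.0752
G1 X5.50 Y-0.50 E0.0799
G1 X25.00 Y-0.50 E0.2633
G1 X25.00 Y11.00 E0.3715
G1 X24.50 Y11.00 E0.3762
G1 X24.50 Y19.00 E0.4515
G1 X13.50 Y19.00 E0.5549
G1 X13.50 Y24.50 E0.6066
G1 X-2.50 Y24.50 E0.7571
G1 X-2.50 Y0.00 E0.9876

At z = 7.8 mm: the cylinder is absent (z outside [0, 5.5]); the cube at (12.5, 8.5) (footprint 12×10.5) is included at this height; the cube at (5.5, -0.5) (footprint 19.5×11.5) is included at this height; the 16×24.5 cube at (-2.5, 0) contributes its full rectangle; Merging all regions: the regions partially overlap (shared area 126.00 mm²), so overlapping operands fuse into one piece — 1 connected region. The outline is a single polygon with 10 vertices. Extrusion per mm of travel: 0.4 × 0.15 / (π × 1.425²) = 0.009405. Accumulating E over each segment gives final E = 0.9876.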